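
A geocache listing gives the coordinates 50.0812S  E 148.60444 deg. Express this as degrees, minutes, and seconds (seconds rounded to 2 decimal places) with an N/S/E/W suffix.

50°04′52.32″ S, 148°36′15.98″ E

φ: whole degrees 50; 4.87200′ → 4′ and 52.3200″
Longitude: 0.604440 × 60 = 36.26640′ → 36′, remainder × 60 = 15.9840″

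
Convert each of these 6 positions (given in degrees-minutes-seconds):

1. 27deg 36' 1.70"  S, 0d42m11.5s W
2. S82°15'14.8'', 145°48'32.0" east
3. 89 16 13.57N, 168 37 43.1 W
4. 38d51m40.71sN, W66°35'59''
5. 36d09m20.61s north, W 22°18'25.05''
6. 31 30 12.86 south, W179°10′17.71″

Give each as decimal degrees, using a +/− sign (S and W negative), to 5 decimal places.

1. -27.60047, -0.70319
2. -82.25411, 145.80889
3. 89.27044, -168.62864
4. 38.86131, -66.59972
5. 36.15573, -22.30696
6. -31.50357, -179.17159

Point 1:
  Latitude: 27 + 36/60 + 1.7/3600 = 27.600472
  hemisphere S, so the sign is −
  λ: 42′ + 11.5″ = 42.19167′; 0 + 42.19167/60 = 0.703194
  hemisphere W, so the sign is −
Point 2:
  Lat: 82 + 15/60 + 14.8/3600 = 82.254111
  hemisphere S, so the sign is −
  Longitude: 145 + 48/60 + 32/3600 = 145.808889
  E ⇒ keep positive
Point 3:
  Lat: 89 + 16/60 + 13.57/3600 = 89.270436
  N → positive
  λ: 168 + 37/60 + 43.1/3600 = 168.628639
  W → negative
Point 4:
  φ: 51′ + 40.71″ = 51.67850′; 38 + 51.67850/60 = 38.861308
  N → positive
  Longitude: 66° + 35/60 + 59/3600 = 66 + 0.583333 + 0.016389 = 66.599722
  W → negative
Point 5:
  φ: 36 + 9/60 + 20.61/3600 = 36.155725
  N ⇒ keep positive
  Lon: 22° + 18/60 + 25.05/3600 = 22 + 0.300000 + 0.006958 = 22.306958
  W → negative
Point 6:
  Lat: 31° + 30/60 + 12.86/3600 = 31 + 0.500000 + 0.003572 = 31.503572
  S ⇒ negate
  Longitude: 179° + 10/60 + 17.71/3600 = 179 + 0.166667 + 0.004919 = 179.171586
  W → negative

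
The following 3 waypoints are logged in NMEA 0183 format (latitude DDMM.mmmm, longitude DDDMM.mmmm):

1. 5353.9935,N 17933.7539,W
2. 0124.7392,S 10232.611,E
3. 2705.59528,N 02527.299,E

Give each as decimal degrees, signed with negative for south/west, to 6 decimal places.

1. 53.899892, -179.562565
2. -1.412320, 102.543517
3. 27.093255, 25.454983

Point 1:
  Latitude: split at 2 digits → 53° and 53.9935′; 53 + 53.9935/60 = 53.8998917
  N → positive
  Longitude: degrees = first 3 digits = 179, minutes = 33.7539; 179 + 33.7539/60 = 179.5625650
  hemisphere W, so the sign is −
Point 2:
  φ: split at 2 digits → 01° and 24.7392′; 1 + 24.7392/60 = 1.4123200
  S ⇒ negate
  Lon: degrees = first 3 digits = 102, minutes = 32.611; 102 + 32.611/60 = 102.5435167
  E ⇒ keep positive
Point 3:
  Lat: degrees = first 2 digits = 27, minutes = 5.59528; 27 + 5.59528/60 = 27.0932547
  N → positive
  λ: split at 3 digits → 025° and 27.299′; 25 + 27.299/60 = 25.4549833
  E → positive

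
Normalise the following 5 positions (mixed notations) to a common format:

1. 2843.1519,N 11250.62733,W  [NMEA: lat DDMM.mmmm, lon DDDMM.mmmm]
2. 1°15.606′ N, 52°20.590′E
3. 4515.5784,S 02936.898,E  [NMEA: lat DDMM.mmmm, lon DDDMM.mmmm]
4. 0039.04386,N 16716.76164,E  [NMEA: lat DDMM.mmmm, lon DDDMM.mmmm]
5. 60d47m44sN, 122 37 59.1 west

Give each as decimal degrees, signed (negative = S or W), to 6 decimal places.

Point 1:
  φ: split at 2 digits → 28° and 43.1519′; 28 + 43.1519/60 = 28.7191983
  N → positive
  λ: degrees = first 3 digits = 112, minutes = 50.62733; 112 + 50.62733/60 = 112.8437888
  W → negative
Point 2:
  φ: 15.606′ = 0.260100°; total 1.2601000
  N → positive
  Lon: 20.59′ = 0.343167°; total 52.3431667
  E → positive
Point 3:
  φ: split at 2 digits → 45° and 15.5784′; 45 + 15.5784/60 = 45.2596400
  S → negative
  λ: degrees = first 3 digits = 29, minutes = 36.898; 29 + 36.898/60 = 29.6149667
  E ⇒ keep positive
Point 4:
  φ: split at 2 digits → 00° and 39.04386′; 0 + 39.04386/60 = 0.6507310
  N ⇒ keep positive
  λ: degrees = first 3 digits = 167, minutes = 16.76164; 167 + 16.76164/60 = 167.2793607
  E ⇒ keep positive
Point 5:
  φ: 47′ + 44″ = 47.73333′; 60 + 47.73333/60 = 60.7955556
  N ⇒ keep positive
  Lon: 37′ + 59.1″ = 37.98500′; 122 + 37.98500/60 = 122.6330833
  hemisphere W, so the sign is −

1. 28.719198, -112.843789
2. 1.260100, 52.343167
3. -45.259640, 29.614967
4. 0.650731, 167.279361
5. 60.795556, -122.633083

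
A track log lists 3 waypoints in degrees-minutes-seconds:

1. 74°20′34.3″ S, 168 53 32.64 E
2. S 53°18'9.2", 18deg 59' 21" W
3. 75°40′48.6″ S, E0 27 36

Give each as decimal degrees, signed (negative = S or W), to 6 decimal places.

Point 1:
  φ: 74 + 20/60 + 34.3/3600 = 74.3428611
  S → negative
  Longitude: 168° + 53/60 + 32.64/3600 = 168 + 0.883333 + 0.009067 = 168.8924000
  E → positive
Point 2:
  Lat: 53° + 18/60 + 9.2/3600 = 53 + 0.300000 + 0.002556 = 53.3025556
  S → negative
  λ: 18 + 59/60 + 21/3600 = 18.9891667
  hemisphere W, so the sign is −
Point 3:
  Lat: 75° + 40/60 + 48.6/3600 = 75 + 0.666667 + 0.013500 = 75.6801667
  S → negative
  λ: 0° + 27/60 + 36/3600 = 0 + 0.450000 + 0.010000 = 0.4600000
  E → positive

1. -74.342861, 168.892400
2. -53.302556, -18.989167
3. -75.680167, 0.460000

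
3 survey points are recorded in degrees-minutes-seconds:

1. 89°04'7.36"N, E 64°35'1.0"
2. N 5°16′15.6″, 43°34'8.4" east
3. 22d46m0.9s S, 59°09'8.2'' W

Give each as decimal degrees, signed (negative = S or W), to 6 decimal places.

Point 1:
  φ: 89 + 4/60 + 7.36/3600 = 89.0687111
  N → positive
  λ: 64 + 35/60 + 1/3600 = 64.5836111
  E ⇒ keep positive
Point 2:
  φ: 5 + 16/60 + 15.6/3600 = 5.2710000
  N → positive
  Longitude: 34′ + 8.4″ = 34.14000′; 43 + 34.14000/60 = 43.5690000
  E ⇒ keep positive
Point 3:
  Latitude: 46′ + 0.9″ = 46.01500′; 22 + 46.01500/60 = 22.7669167
  S ⇒ negate
  Longitude: 59° + 9/60 + 8.2/3600 = 59 + 0.150000 + 0.002278 = 59.1522778
  W ⇒ negate

1. 89.068711, 64.583611
2. 5.271000, 43.569000
3. -22.766917, -59.152278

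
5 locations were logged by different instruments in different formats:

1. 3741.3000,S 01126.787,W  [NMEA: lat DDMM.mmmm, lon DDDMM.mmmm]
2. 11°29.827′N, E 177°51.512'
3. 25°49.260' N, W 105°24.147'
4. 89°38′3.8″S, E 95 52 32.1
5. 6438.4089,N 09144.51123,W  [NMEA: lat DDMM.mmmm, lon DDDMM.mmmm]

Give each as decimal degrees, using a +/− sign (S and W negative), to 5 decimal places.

1. -37.68833, -11.44645
2. 11.49712, 177.85853
3. 25.82100, -105.40245
4. -89.63439, 95.87558
5. 64.64015, -91.74185

Point 1:
  φ: split at 2 digits → 37° and 41.3′; 37 + 41.3/60 = 37.688333
  hemisphere S, so the sign is −
  λ: split at 3 digits → 011° and 26.787′; 11 + 26.787/60 = 11.446450
  hemisphere W, so the sign is −
Point 2:
  Lat: 11 + 29.827/60 = 11.497117
  N ⇒ keep positive
  Longitude: 177 + 51.512/60 = 177.858533
  E → positive
Point 3:
  φ: 25 + 49.26/60 = 25.821000
  N ⇒ keep positive
  λ: 24.147′ = 0.402450°; total 105.402450
  hemisphere W, so the sign is −
Point 4:
  Latitude: 89° + 38/60 + 3.8/3600 = 89 + 0.633333 + 0.001056 = 89.634389
  S ⇒ negate
  Longitude: 95° + 52/60 + 32.1/3600 = 95 + 0.866667 + 0.008917 = 95.875583
  E → positive
Point 5:
  Lat: split at 2 digits → 64° and 38.4089′; 64 + 38.4089/60 = 64.640148
  N → positive
  Lon: split at 3 digits → 091° and 44.51123′; 91 + 44.51123/60 = 91.741854
  hemisphere W, so the sign is −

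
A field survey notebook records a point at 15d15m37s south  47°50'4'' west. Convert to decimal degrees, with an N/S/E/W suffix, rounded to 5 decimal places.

15.26028° S, 47.83444° W

Latitude: 15′ + 37″ = 15.61667′; 15 + 15.61667/60 = 15.260278
Longitude: 47° + 50/60 + 4/3600 = 47 + 0.833333 + 0.001111 = 47.834444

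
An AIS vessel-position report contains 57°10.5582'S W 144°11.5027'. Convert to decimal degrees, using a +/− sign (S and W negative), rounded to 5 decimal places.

φ: 57 + 10.5582/60 = 57.175970
S → negative
Lon: 11.5027′ = 0.191712°; total 144.191712
W ⇒ negate

-57.17597, -144.19171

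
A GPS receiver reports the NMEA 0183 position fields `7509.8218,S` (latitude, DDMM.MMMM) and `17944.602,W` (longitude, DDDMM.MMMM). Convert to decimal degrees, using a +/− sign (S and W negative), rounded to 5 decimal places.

-75.16370, -179.74337

Lat: split at 2 digits → 75° and 9.8218′; 75 + 9.8218/60 = 75.163697
hemisphere S, so the sign is −
Lon: split at 3 digits → 179° and 44.602′; 179 + 44.602/60 = 179.743367
hemisphere W, so the sign is −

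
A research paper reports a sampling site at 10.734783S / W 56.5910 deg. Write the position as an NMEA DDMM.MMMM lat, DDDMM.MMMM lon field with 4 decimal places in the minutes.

Latitude: fractional part 0.734783 → 44.086980 minutes
Longitude: fractional part 0.591000 → 35.460000 minutes

1044.0870,S / 05635.4600,W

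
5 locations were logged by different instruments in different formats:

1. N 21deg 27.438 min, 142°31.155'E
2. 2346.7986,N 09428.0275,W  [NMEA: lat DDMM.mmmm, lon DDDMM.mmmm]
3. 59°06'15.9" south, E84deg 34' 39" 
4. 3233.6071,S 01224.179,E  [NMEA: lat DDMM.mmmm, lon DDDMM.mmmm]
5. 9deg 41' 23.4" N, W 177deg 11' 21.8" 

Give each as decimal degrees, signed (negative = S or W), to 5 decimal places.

Point 1:
  Latitude: 27.438′ = 0.457300°; total 21.457300
  N → positive
  Lon: 31.155′ = 0.519250°; total 142.519250
  E → positive
Point 2:
  Latitude: degrees = first 2 digits = 23, minutes = 46.7986; 23 + 46.7986/60 = 23.779977
  N ⇒ keep positive
  Longitude: split at 3 digits → 094° and 28.0275′; 94 + 28.0275/60 = 94.467125
  W → negative
Point 3:
  Lat: 6′ + 15.9″ = 6.26500′; 59 + 6.26500/60 = 59.104417
  S ⇒ negate
  Longitude: 34′ + 39″ = 34.65000′; 84 + 34.65000/60 = 84.577500
  E ⇒ keep positive
Point 4:
  φ: degrees = first 2 digits = 32, minutes = 33.6071; 32 + 33.6071/60 = 32.560118
  hemisphere S, so the sign is −
  λ: split at 3 digits → 012° and 24.179′; 12 + 24.179/60 = 12.402983
  E → positive
Point 5:
  Latitude: 9° + 41/60 + 23.4/3600 = 9 + 0.683333 + 0.006500 = 9.689833
  N ⇒ keep positive
  Lon: 177° + 11/60 + 21.8/3600 = 177 + 0.183333 + 0.006056 = 177.189389
  W ⇒ negate

1. 21.45730, 142.51925
2. 23.77998, -94.46713
3. -59.10442, 84.57750
4. -32.56012, 12.40298
5. 9.68983, -177.18939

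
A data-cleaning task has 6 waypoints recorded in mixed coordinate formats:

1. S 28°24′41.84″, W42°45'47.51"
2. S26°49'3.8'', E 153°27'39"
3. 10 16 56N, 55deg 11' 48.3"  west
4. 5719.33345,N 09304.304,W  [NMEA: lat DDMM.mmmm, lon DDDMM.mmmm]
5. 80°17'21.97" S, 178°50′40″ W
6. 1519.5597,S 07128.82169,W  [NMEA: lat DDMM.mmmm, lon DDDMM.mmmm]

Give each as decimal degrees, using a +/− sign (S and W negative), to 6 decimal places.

1. -28.411622, -42.763197
2. -26.817722, 153.460833
3. 10.282222, -55.196750
4. 57.322224, -93.071733
5. -80.289436, -178.844444
6. -15.325995, -71.480362

Point 1:
  Latitude: 28° + 24/60 + 41.84/3600 = 28 + 0.400000 + 0.011622 = 28.4116222
  hemisphere S, so the sign is −
  Lon: 45′ + 47.51″ = 45.79183′; 42 + 45.79183/60 = 42.7631972
  hemisphere W, so the sign is −
Point 2:
  Lat: 49′ + 3.8″ = 49.06333′; 26 + 49.06333/60 = 26.8177222
  S ⇒ negate
  λ: 27′ + 39″ = 27.65000′; 153 + 27.65000/60 = 153.4608333
  E ⇒ keep positive
Point 3:
  Latitude: 10° + 16/60 + 56/3600 = 10 + 0.266667 + 0.015556 = 10.2822222
  N ⇒ keep positive
  Lon: 55 + 11/60 + 48.3/3600 = 55.1967500
  W ⇒ negate
Point 4:
  Lat: split at 2 digits → 57° and 19.33345′; 57 + 19.33345/60 = 57.3222242
  N ⇒ keep positive
  λ: degrees = first 3 digits = 93, minutes = 4.304; 93 + 4.304/60 = 93.0717333
  W ⇒ negate
Point 5:
  Latitude: 80 + 17/60 + 21.97/3600 = 80.2894361
  S → negative
  λ: 178 + 50/60 + 40/3600 = 178.8444444
  W ⇒ negate
Point 6:
  φ: degrees = first 2 digits = 15, minutes = 19.5597; 15 + 19.5597/60 = 15.3259950
  S → negative
  λ: degrees = first 3 digits = 71, minutes = 28.82169; 71 + 28.82169/60 = 71.4803615
  W ⇒ negate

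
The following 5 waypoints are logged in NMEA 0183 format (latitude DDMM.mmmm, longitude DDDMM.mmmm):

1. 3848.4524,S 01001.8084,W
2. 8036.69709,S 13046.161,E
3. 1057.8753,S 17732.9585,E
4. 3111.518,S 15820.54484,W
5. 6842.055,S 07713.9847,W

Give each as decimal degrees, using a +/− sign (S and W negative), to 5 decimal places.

1. -38.80754, -10.03014
2. -80.61162, 130.76935
3. -10.96459, 177.54931
4. -31.19197, -158.34241
5. -68.70092, -77.23308

Point 1:
  φ: split at 2 digits → 38° and 48.4524′; 38 + 48.4524/60 = 38.807540
  hemisphere S, so the sign is −
  λ: degrees = first 3 digits = 10, minutes = 1.8084; 10 + 1.8084/60 = 10.030140
  W → negative
Point 2:
  φ: degrees = first 2 digits = 80, minutes = 36.69709; 80 + 36.69709/60 = 80.611618
  S ⇒ negate
  λ: split at 3 digits → 130° and 46.161′; 130 + 46.161/60 = 130.769350
  E → positive
Point 3:
  Lat: split at 2 digits → 10° and 57.8753′; 10 + 57.8753/60 = 10.964588
  S ⇒ negate
  Lon: split at 3 digits → 177° and 32.9585′; 177 + 32.9585/60 = 177.549308
  E ⇒ keep positive
Point 4:
  Lat: split at 2 digits → 31° and 11.518′; 31 + 11.518/60 = 31.191967
  hemisphere S, so the sign is −
  Longitude: degrees = first 3 digits = 158, minutes = 20.54484; 158 + 20.54484/60 = 158.342414
  hemisphere W, so the sign is −
Point 5:
  Lat: split at 2 digits → 68° and 42.055′; 68 + 42.055/60 = 68.700917
  hemisphere S, so the sign is −
  Longitude: split at 3 digits → 077° and 13.9847′; 77 + 13.9847/60 = 77.233078
  hemisphere W, so the sign is −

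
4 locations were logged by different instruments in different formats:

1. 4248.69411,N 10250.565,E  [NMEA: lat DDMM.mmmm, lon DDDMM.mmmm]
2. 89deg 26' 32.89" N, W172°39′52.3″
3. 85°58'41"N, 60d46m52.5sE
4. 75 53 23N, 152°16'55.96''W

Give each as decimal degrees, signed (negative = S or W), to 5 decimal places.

1. 42.81157, 102.84275
2. 89.44247, -172.66453
3. 85.97806, 60.78125
4. 75.88972, -152.28221

Point 1:
  φ: split at 2 digits → 42° and 48.69411′; 42 + 48.69411/60 = 42.811569
  N ⇒ keep positive
  λ: degrees = first 3 digits = 102, minutes = 50.565; 102 + 50.565/60 = 102.842750
  E → positive
Point 2:
  Lat: 89 + 26/60 + 32.89/3600 = 89.442469
  N ⇒ keep positive
  λ: 172 + 39/60 + 52.3/3600 = 172.664528
  W → negative
Point 3:
  Lat: 58′ + 41″ = 58.68333′; 85 + 58.68333/60 = 85.978056
  N ⇒ keep positive
  Lon: 46′ + 52.5″ = 46.87500′; 60 + 46.87500/60 = 60.781250
  E ⇒ keep positive
Point 4:
  Lat: 75° + 53/60 + 23/3600 = 75 + 0.883333 + 0.006389 = 75.889722
  N → positive
  Lon: 152° + 16/60 + 55.96/3600 = 152 + 0.266667 + 0.015544 = 152.282211
  W ⇒ negate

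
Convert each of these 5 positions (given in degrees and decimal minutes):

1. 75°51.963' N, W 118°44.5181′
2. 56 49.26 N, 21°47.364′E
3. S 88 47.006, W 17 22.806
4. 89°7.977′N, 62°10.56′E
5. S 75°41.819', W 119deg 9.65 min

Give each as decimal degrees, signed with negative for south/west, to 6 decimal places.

1. 75.866050, -118.741968
2. 56.821000, 21.789400
3. -88.783433, -17.380100
4. 89.132950, 62.176000
5. -75.696983, -119.160833

Point 1:
  φ: 51.963′ = 0.866050°; total 75.8660500
  N ⇒ keep positive
  Lon: 118 + 44.5181/60 = 118.7419683
  W → negative
Point 2:
  Latitude: 56 + 49.26/60 = 56.8210000
  N ⇒ keep positive
  λ: 47.364′ = 0.789400°; total 21.7894000
  E → positive
Point 3:
  Lat: 47.006′ = 0.783433°; total 88.7834333
  S ⇒ negate
  Lon: 22.806′ = 0.380100°; total 17.3801000
  W ⇒ negate
Point 4:
  Latitude: 89 + 7.977/60 = 89.1329500
  N → positive
  λ: 62 + 10.56/60 = 62.1760000
  E ⇒ keep positive
Point 5:
  Lat: 41.819′ = 0.696983°; total 75.6969833
  S → negative
  Longitude: 9.65′ = 0.160833°; total 119.1608333
  W ⇒ negate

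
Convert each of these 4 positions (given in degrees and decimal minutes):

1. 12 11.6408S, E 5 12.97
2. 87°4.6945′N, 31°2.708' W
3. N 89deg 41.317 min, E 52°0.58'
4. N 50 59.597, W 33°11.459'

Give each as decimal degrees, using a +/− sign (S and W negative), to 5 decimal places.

1. -12.19401, 5.21617
2. 87.07824, -31.04513
3. 89.68862, 52.00967
4. 50.99328, -33.19098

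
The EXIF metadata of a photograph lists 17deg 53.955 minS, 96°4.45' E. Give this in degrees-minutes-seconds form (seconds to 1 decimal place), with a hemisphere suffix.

Latitude: 53.95500′ → 53′ and 0.95500 × 60 = 57.300″
Lon: fractional minutes 0.45000 × 60 = 27.000″

17°53′57.3″ S, 96°04′27.0″ E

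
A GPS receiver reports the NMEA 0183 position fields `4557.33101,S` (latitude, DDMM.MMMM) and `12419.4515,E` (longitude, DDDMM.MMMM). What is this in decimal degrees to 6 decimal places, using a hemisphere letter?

45.955517° S, 124.324192° E

Lat: degrees = first 2 digits = 45, minutes = 57.33101; 45 + 57.33101/60 = 45.9555168
Longitude: degrees = first 3 digits = 124, minutes = 19.4515; 124 + 19.4515/60 = 124.3241917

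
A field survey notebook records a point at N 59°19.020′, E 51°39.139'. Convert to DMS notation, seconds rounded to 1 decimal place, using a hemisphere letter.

59°19′1.2″ N, 51°39′8.3″ E

φ: 19.02000′ → 19′ and 0.02000 × 60 = 1.200″
Longitude: fractional minutes 0.13900 × 60 = 8.340″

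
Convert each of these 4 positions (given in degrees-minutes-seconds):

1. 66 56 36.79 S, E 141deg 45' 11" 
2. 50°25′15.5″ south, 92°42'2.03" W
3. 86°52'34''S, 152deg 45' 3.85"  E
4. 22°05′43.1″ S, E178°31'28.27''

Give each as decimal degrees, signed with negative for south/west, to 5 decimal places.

Point 1:
  φ: 66° + 56/60 + 36.79/3600 = 66 + 0.933333 + 0.010219 = 66.943553
  S ⇒ negate
  Longitude: 141 + 45/60 + 11/3600 = 141.753056
  E → positive
Point 2:
  φ: 50 + 25/60 + 15.5/3600 = 50.420972
  S → negative
  Longitude: 92 + 42/60 + 2.03/3600 = 92.700564
  W → negative
Point 3:
  Latitude: 86 + 52/60 + 34/3600 = 86.876111
  S ⇒ negate
  Longitude: 45′ + 3.85″ = 45.06417′; 152 + 45.06417/60 = 152.751069
  E ⇒ keep positive
Point 4:
  Lat: 22 + 5/60 + 43.1/3600 = 22.095306
  hemisphere S, so the sign is −
  Lon: 31′ + 28.27″ = 31.47117′; 178 + 31.47117/60 = 178.524519
  E ⇒ keep positive

1. -66.94355, 141.75306
2. -50.42097, -92.70056
3. -86.87611, 152.75107
4. -22.09531, 178.52452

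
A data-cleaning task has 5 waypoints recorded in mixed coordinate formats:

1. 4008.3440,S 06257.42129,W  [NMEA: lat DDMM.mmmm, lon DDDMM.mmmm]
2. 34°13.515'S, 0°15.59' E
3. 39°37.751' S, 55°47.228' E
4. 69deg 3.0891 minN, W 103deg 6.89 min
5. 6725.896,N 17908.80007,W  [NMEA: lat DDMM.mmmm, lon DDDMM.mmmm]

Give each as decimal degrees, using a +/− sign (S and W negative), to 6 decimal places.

1. -40.139067, -62.957022
2. -34.225250, 0.259833
3. -39.629183, 55.787133
4. 69.051485, -103.114833
5. 67.431600, -179.146668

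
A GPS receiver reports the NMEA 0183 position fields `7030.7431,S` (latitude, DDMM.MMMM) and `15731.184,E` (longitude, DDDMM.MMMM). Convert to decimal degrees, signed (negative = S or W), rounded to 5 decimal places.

-70.51239, 157.51973

φ: degrees = first 2 digits = 70, minutes = 30.7431; 70 + 30.7431/60 = 70.512385
S ⇒ negate
Lon: degrees = first 3 digits = 157, minutes = 31.184; 157 + 31.184/60 = 157.519733
E ⇒ keep positive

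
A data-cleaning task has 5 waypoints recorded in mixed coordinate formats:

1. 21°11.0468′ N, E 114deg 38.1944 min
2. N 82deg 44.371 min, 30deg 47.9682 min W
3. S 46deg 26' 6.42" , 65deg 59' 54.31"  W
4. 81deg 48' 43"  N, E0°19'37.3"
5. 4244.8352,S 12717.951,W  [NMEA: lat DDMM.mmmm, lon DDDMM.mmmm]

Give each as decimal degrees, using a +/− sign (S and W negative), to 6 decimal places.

Point 1:
  Lat: 11.0468′ = 0.184113°; total 21.1841133
  N ⇒ keep positive
  Longitude: 114 + 38.1944/60 = 114.6365733
  E → positive
Point 2:
  Lat: 44.371′ = 0.739517°; total 82.7395167
  N ⇒ keep positive
  Lon: 47.9682′ = 0.799470°; total 30.7994700
  hemisphere W, so the sign is −
Point 3:
  Lat: 46 + 26/60 + 6.42/3600 = 46.4351167
  S ⇒ negate
  Longitude: 65° + 59/60 + 54.31/3600 = 65 + 0.983333 + 0.015086 = 65.9984194
  W → negative
Point 4:
  Lat: 81° + 48/60 + 43/3600 = 81 + 0.800000 + 0.011944 = 81.8119444
  N ⇒ keep positive
  Longitude: 0 + 19/60 + 37.3/3600 = 0.3270278
  E ⇒ keep positive
Point 5:
  Lat: degrees = first 2 digits = 42, minutes = 44.8352; 42 + 44.8352/60 = 42.7472533
  S ⇒ negate
  Lon: split at 3 digits → 127° and 17.951′; 127 + 17.951/60 = 127.2991833
  W → negative

1. 21.184113, 114.636573
2. 82.739517, -30.799470
3. -46.435117, -65.998419
4. 81.811944, 0.327028
5. -42.747253, -127.299183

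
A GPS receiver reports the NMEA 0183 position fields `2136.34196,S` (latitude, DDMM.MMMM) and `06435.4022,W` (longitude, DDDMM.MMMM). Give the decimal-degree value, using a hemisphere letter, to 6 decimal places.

21.605699° S, 64.590037° W

Latitude: degrees = first 2 digits = 21, minutes = 36.34196; 21 + 36.34196/60 = 21.6056993
λ: degrees = first 3 digits = 64, minutes = 35.4022; 64 + 35.4022/60 = 64.5900367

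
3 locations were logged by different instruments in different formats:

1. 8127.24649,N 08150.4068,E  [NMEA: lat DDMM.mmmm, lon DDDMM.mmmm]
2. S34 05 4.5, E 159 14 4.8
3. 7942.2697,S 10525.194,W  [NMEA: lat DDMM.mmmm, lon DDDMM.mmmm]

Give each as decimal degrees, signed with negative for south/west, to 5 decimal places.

Point 1:
  φ: degrees = first 2 digits = 81, minutes = 27.24649; 81 + 27.24649/60 = 81.454108
  N → positive
  λ: degrees = first 3 digits = 81, minutes = 50.4068; 81 + 50.4068/60 = 81.840113
  E → positive
Point 2:
  Latitude: 5′ + 4.5″ = 5.07500′; 34 + 5.07500/60 = 34.084583
  hemisphere S, so the sign is −
  λ: 14′ + 4.8″ = 14.08000′; 159 + 14.08000/60 = 159.234667
  E → positive
Point 3:
  φ: split at 2 digits → 79° and 42.2697′; 79 + 42.2697/60 = 79.704495
  S ⇒ negate
  Longitude: split at 3 digits → 105° and 25.194′; 105 + 25.194/60 = 105.419900
  W → negative

1. 81.45411, 81.84011
2. -34.08458, 159.23467
3. -79.70450, -105.41990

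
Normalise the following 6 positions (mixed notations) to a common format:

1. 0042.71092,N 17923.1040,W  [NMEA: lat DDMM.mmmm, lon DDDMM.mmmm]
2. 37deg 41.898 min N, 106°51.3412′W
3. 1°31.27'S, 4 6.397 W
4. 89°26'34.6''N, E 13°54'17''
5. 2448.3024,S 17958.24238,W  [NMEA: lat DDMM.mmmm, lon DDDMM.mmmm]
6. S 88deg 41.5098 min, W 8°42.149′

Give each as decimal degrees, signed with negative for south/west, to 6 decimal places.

Point 1:
  Latitude: split at 2 digits → 00° and 42.71092′; 0 + 42.71092/60 = 0.7118487
  N → positive
  Longitude: degrees = first 3 digits = 179, minutes = 23.104; 179 + 23.104/60 = 179.3850667
  W → negative
Point 2:
  Latitude: 41.898′ = 0.698300°; total 37.6983000
  N → positive
  Longitude: 106 + 51.3412/60 = 106.8556867
  W → negative
Point 3:
  φ: 1 + 31.27/60 = 1.5211667
  S → negative
  λ: 6.397′ = 0.106617°; total 4.1066167
  hemisphere W, so the sign is −
Point 4:
  Latitude: 26′ + 34.6″ = 26.57667′; 89 + 26.57667/60 = 89.4429444
  N ⇒ keep positive
  Lon: 13 + 54/60 + 17/3600 = 13.9047222
  E → positive
Point 5:
  Latitude: degrees = first 2 digits = 24, minutes = 48.3024; 24 + 48.3024/60 = 24.8050400
  S → negative
  λ: split at 3 digits → 179° and 58.24238′; 179 + 58.24238/60 = 179.9707063
  W ⇒ negate
Point 6:
  Latitude: 41.5098′ = 0.691830°; total 88.6918300
  hemisphere S, so the sign is −
  Longitude: 8 + 42.149/60 = 8.7024833
  W ⇒ negate

1. 0.711849, -179.385067
2. 37.698300, -106.855687
3. -1.521167, -4.106617
4. 89.442944, 13.904722
5. -24.805040, -179.970706
6. -88.691830, -8.702483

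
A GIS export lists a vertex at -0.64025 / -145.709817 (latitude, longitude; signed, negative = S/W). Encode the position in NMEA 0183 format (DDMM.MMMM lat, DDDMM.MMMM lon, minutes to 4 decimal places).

0038.4150,S / 14542.5890,W

Latitude is negative → S; |value| = 0.640250
Lat: minutes = (0.640250 − 0) × 60 = 38.415000
Longitude is negative → W; |value| = 145.709817
Longitude: 145° + 0.709817 × 60 = 145° 42.589020′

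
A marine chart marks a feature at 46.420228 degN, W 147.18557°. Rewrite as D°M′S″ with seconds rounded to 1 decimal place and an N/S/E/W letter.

Lat: 0.420228 × 60 = 25.21368′ → 25′, remainder × 60 = 12.821″
λ: 0.185570° → 11.13420′; 0.13420 × 60 = 8.052″

46°25′12.8″ N, 147°11′8.1″ W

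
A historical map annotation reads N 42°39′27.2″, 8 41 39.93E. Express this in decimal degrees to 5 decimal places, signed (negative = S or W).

Latitude: 42° + 39/60 + 27.2/3600 = 42 + 0.650000 + 0.007556 = 42.657556
N → positive
Lon: 8 + 41/60 + 39.93/3600 = 8.694425
E → positive

42.65756, 8.69443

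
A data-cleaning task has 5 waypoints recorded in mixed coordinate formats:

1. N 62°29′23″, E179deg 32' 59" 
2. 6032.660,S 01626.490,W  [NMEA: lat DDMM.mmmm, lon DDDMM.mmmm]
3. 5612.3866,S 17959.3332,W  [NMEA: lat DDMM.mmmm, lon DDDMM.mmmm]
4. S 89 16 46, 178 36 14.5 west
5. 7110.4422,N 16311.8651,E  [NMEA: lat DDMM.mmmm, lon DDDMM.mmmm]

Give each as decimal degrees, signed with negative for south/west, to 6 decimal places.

1. 62.489722, 179.549722
2. -60.544333, -16.441500
3. -56.206443, -179.988887
4. -89.279444, -178.604028
5. 71.174037, 163.197752

Point 1:
  Latitude: 62 + 29/60 + 23/3600 = 62.4897222
  N ⇒ keep positive
  λ: 32′ + 59″ = 32.98333′; 179 + 32.98333/60 = 179.5497222
  E → positive
Point 2:
  Lat: split at 2 digits → 60° and 32.66′; 60 + 32.66/60 = 60.5443333
  S ⇒ negate
  Longitude: degrees = first 3 digits = 16, minutes = 26.49; 16 + 26.49/60 = 16.4415000
  hemisphere W, so the sign is −
Point 3:
  Latitude: split at 2 digits → 56° and 12.3866′; 56 + 12.3866/60 = 56.2064433
  S → negative
  Lon: split at 3 digits → 179° and 59.3332′; 179 + 59.3332/60 = 179.9888867
  W → negative
Point 4:
  φ: 89° + 16/60 + 46/3600 = 89 + 0.266667 + 0.012778 = 89.2794444
  hemisphere S, so the sign is −
  λ: 36′ + 14.5″ = 36.24167′; 178 + 36.24167/60 = 178.6040278
  hemisphere W, so the sign is −
Point 5:
  Lat: split at 2 digits → 71° and 10.4422′; 71 + 10.4422/60 = 71.1740367
  N ⇒ keep positive
  λ: split at 3 digits → 163° and 11.8651′; 163 + 11.8651/60 = 163.1977517
  E → positive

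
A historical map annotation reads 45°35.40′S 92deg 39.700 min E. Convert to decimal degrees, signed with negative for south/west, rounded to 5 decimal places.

φ: 35.4′ = 0.590000°; total 45.590000
S → negative
Lon: 92 + 39.7/60 = 92.661667
E → positive

-45.59000, 92.66167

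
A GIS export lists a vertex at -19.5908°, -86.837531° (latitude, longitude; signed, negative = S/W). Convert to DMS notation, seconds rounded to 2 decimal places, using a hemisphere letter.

19°35′26.88″ S, 86°50′15.11″ W

Latitude is negative → S; |value| = 19.590800
φ: 0.590800° → 35.44800′; 0.44800 × 60 = 26.8800″
Longitude is negative → W; |value| = 86.837531
λ: 0.837531 × 60 = 50.25186′ → 50′, remainder × 60 = 15.1116″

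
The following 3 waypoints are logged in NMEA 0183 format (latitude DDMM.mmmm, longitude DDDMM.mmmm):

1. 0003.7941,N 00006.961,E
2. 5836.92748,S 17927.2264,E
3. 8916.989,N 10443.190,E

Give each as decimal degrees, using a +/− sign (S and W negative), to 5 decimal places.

Point 1:
  φ: split at 2 digits → 00° and 3.7941′; 0 + 3.7941/60 = 0.063235
  N ⇒ keep positive
  λ: split at 3 digits → 000° and 6.961′; 0 + 6.961/60 = 0.116017
  E ⇒ keep positive
Point 2:
  Latitude: split at 2 digits → 58° and 36.92748′; 58 + 36.92748/60 = 58.615458
  S ⇒ negate
  Lon: degrees = first 3 digits = 179, minutes = 27.2264; 179 + 27.2264/60 = 179.453773
  E → positive
Point 3:
  Latitude: split at 2 digits → 89° and 16.989′; 89 + 16.989/60 = 89.283150
  N → positive
  λ: degrees = first 3 digits = 104, minutes = 43.19; 104 + 43.19/60 = 104.719833
  E → positive

1. 0.06324, 0.11602
2. -58.61546, 179.45377
3. 89.28315, 104.71983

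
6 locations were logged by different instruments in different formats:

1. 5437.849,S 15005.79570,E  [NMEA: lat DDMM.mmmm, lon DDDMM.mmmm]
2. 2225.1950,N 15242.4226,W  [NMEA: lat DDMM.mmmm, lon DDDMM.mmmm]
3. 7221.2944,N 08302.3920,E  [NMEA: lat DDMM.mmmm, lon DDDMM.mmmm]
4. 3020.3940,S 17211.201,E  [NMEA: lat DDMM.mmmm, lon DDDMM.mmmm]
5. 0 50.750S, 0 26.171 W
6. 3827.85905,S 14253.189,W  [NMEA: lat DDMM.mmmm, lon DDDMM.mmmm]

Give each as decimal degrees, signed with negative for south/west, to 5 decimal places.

1. -54.63082, 150.09660
2. 22.41992, -152.70704
3. 72.35491, 83.03987
4. -30.33990, 172.18668
5. -0.84583, -0.43618
6. -38.46432, -142.88648

Point 1:
  φ: split at 2 digits → 54° and 37.849′; 54 + 37.849/60 = 54.630817
  hemisphere S, so the sign is −
  Lon: degrees = first 3 digits = 150, minutes = 5.7957; 150 + 5.7957/60 = 150.096595
  E ⇒ keep positive
Point 2:
  Latitude: degrees = first 2 digits = 22, minutes = 25.195; 22 + 25.195/60 = 22.419917
  N → positive
  λ: split at 3 digits → 152° and 42.4226′; 152 + 42.4226/60 = 152.707043
  W ⇒ negate
Point 3:
  Lat: split at 2 digits → 72° and 21.2944′; 72 + 21.2944/60 = 72.354907
  N ⇒ keep positive
  Longitude: split at 3 digits → 083° and 2.392′; 83 + 2.392/60 = 83.039867
  E → positive
Point 4:
  Latitude: split at 2 digits → 30° and 20.394′; 30 + 20.394/60 = 30.339900
  hemisphere S, so the sign is −
  Lon: degrees = first 3 digits = 172, minutes = 11.201; 172 + 11.201/60 = 172.186683
  E ⇒ keep positive
Point 5:
  Latitude: 50.75′ = 0.845833°; total 0.845833
  S → negative
  λ: 26.171′ = 0.436183°; total 0.436183
  W → negative
Point 6:
  Lat: split at 2 digits → 38° and 27.85905′; 38 + 27.85905/60 = 38.464318
  hemisphere S, so the sign is −
  λ: degrees = first 3 digits = 142, minutes = 53.189; 142 + 53.189/60 = 142.886483
  hemisphere W, so the sign is −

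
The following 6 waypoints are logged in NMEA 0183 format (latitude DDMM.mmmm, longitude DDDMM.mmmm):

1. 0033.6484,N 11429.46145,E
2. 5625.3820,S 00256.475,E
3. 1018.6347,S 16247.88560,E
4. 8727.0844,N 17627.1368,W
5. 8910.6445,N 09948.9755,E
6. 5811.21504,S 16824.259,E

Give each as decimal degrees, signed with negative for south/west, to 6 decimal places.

Point 1:
  Latitude: split at 2 digits → 00° and 33.6484′; 0 + 33.6484/60 = 0.5608067
  N → positive
  Longitude: degrees = first 3 digits = 114, minutes = 29.46145; 114 + 29.46145/60 = 114.4910242
  E ⇒ keep positive
Point 2:
  Latitude: split at 2 digits → 56° and 25.382′; 56 + 25.382/60 = 56.4230333
  S → negative
  Lon: split at 3 digits → 002° and 56.475′; 2 + 56.475/60 = 2.9412500
  E ⇒ keep positive
Point 3:
  Lat: split at 2 digits → 10° and 18.6347′; 10 + 18.6347/60 = 10.3105783
  S → negative
  Lon: degrees = first 3 digits = 162, minutes = 47.8856; 162 + 47.8856/60 = 162.7980933
  E ⇒ keep positive
Point 4:
  φ: degrees = first 2 digits = 87, minutes = 27.0844; 87 + 27.0844/60 = 87.4514067
  N → positive
  Longitude: split at 3 digits → 176° and 27.1368′; 176 + 27.1368/60 = 176.4522800
  W → negative
Point 5:
  Lat: degrees = first 2 digits = 89, minutes = 10.6445; 89 + 10.6445/60 = 89.1774083
  N ⇒ keep positive
  λ: split at 3 digits → 099° and 48.9755′; 99 + 48.9755/60 = 99.8162583
  E → positive
Point 6:
  φ: split at 2 digits → 58° and 11.21504′; 58 + 11.21504/60 = 58.1869173
  S ⇒ negate
  Longitude: split at 3 digits → 168° and 24.259′; 168 + 24.259/60 = 168.4043167
  E → positive

1. 0.560807, 114.491024
2. -56.423033, 2.941250
3. -10.310578, 162.798093
4. 87.451407, -176.452280
5. 89.177408, 99.816258
6. -58.186917, 168.404317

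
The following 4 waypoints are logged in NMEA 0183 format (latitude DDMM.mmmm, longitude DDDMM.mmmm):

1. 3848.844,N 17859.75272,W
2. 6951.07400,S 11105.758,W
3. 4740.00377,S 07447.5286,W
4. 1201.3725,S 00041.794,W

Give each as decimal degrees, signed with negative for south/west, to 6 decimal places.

1. 38.814067, -178.995879
2. -69.851233, -111.095967
3. -47.666730, -74.792143
4. -12.022875, -0.696567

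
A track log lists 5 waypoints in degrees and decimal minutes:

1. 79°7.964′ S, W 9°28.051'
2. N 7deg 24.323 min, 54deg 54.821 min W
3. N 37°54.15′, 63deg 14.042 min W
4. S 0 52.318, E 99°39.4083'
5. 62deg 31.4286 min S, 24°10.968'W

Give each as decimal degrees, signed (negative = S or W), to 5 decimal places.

1. -79.13273, -9.46752
2. 7.40538, -54.91368
3. 37.90250, -63.23403
4. -0.87197, 99.65681
5. -62.52381, -24.18280

Point 1:
  Latitude: 79 + 7.964/60 = 79.132733
  S ⇒ negate
  Longitude: 9 + 28.051/60 = 9.467517
  hemisphere W, so the sign is −
Point 2:
  Latitude: 24.323′ = 0.405383°; total 7.405383
  N ⇒ keep positive
  λ: 54 + 54.821/60 = 54.913683
  W → negative
Point 3:
  Latitude: 54.15′ = 0.902500°; total 37.902500
  N ⇒ keep positive
  Longitude: 14.042′ = 0.234033°; total 63.234033
  W → negative
Point 4:
  Latitude: 0 + 52.318/60 = 0.871967
  hemisphere S, so the sign is −
  λ: 99 + 39.4083/60 = 99.656805
  E ⇒ keep positive
Point 5:
  Latitude: 62 + 31.4286/60 = 62.523810
  S ⇒ negate
  Lon: 10.968′ = 0.182800°; total 24.182800
  W → negative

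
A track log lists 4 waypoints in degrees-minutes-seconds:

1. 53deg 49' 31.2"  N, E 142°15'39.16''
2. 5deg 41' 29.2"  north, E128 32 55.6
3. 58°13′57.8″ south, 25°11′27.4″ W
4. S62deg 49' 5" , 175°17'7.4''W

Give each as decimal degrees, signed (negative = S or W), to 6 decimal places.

Point 1:
  Latitude: 49′ + 31.2″ = 49.52000′; 53 + 49.52000/60 = 53.8253333
  N → positive
  λ: 142 + 15/60 + 39.16/3600 = 142.2608778
  E ⇒ keep positive
Point 2:
  Lat: 41′ + 29.2″ = 41.48667′; 5 + 41.48667/60 = 5.6914444
  N → positive
  Longitude: 32′ + 55.6″ = 32.92667′; 128 + 32.92667/60 = 128.5487778
  E ⇒ keep positive
Point 3:
  Lat: 58° + 13/60 + 57.8/3600 = 58 + 0.216667 + 0.016056 = 58.2327222
  S → negative
  Lon: 11′ + 27.4″ = 11.45667′; 25 + 11.45667/60 = 25.1909444
  W → negative
Point 4:
  φ: 62° + 49/60 + 5/3600 = 62 + 0.816667 + 0.001389 = 62.8180556
  hemisphere S, so the sign is −
  λ: 175° + 17/60 + 7.4/3600 = 175 + 0.283333 + 0.002056 = 175.2853889
  W ⇒ negate

1. 53.825333, 142.260878
2. 5.691444, 128.548778
3. -58.232722, -25.190944
4. -62.818056, -175.285389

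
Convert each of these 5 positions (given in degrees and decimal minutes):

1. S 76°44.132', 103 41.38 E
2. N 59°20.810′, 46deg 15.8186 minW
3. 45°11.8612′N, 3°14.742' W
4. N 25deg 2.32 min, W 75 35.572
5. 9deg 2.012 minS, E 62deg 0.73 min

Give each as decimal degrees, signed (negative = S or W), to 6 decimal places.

Point 1:
  Latitude: 76 + 44.132/60 = 76.7355333
  S ⇒ negate
  Longitude: 103 + 41.38/60 = 103.6896667
  E ⇒ keep positive
Point 2:
  Lat: 20.81′ = 0.346833°; total 59.3468333
  N → positive
  Lon: 15.8186′ = 0.263643°; total 46.2636433
  hemisphere W, so the sign is −
Point 3:
  Lat: 45 + 11.8612/60 = 45.1976867
  N ⇒ keep positive
  Longitude: 14.742′ = 0.245700°; total 3.2457000
  hemisphere W, so the sign is −
Point 4:
  Lat: 25 + 2.32/60 = 25.0386667
  N → positive
  Lon: 35.572′ = 0.592867°; total 75.5928667
  hemisphere W, so the sign is −
Point 5:
  Latitude: 9 + 2.012/60 = 9.0335333
  hemisphere S, so the sign is −
  Lon: 0.73′ = 0.012167°; total 62.0121667
  E ⇒ keep positive

1. -76.735533, 103.689667
2. 59.346833, -46.263643
3. 45.197687, -3.245700
4. 25.038667, -75.592867
5. -9.033533, 62.012167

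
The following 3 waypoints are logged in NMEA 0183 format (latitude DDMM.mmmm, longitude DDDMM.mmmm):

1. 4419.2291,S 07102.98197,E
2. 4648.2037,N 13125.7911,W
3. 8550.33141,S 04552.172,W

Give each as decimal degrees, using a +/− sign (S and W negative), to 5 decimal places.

1. -44.32049, 71.04970
2. 46.80340, -131.42985
3. -85.83886, -45.86953

Point 1:
  Lat: split at 2 digits → 44° and 19.2291′; 44 + 19.2291/60 = 44.320485
  S → negative
  λ: split at 3 digits → 071° and 2.98197′; 71 + 2.98197/60 = 71.049700
  E ⇒ keep positive
Point 2:
  Lat: degrees = first 2 digits = 46, minutes = 48.2037; 46 + 48.2037/60 = 46.803395
  N → positive
  λ: split at 3 digits → 131° and 25.7911′; 131 + 25.7911/60 = 131.429852
  hemisphere W, so the sign is −
Point 3:
  Latitude: split at 2 digits → 85° and 50.33141′; 85 + 50.33141/60 = 85.838857
  S ⇒ negate
  Lon: split at 3 digits → 045° and 52.172′; 45 + 52.172/60 = 45.869533
  W → negative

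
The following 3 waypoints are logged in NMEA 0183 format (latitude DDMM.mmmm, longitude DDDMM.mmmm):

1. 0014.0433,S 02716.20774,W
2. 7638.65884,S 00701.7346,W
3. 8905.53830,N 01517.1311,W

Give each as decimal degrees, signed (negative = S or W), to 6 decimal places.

Point 1:
  φ: degrees = first 2 digits = 0, minutes = 14.0433; 0 + 14.0433/60 = 0.2340550
  S → negative
  λ: degrees = first 3 digits = 27, minutes = 16.20774; 27 + 16.20774/60 = 27.2701290
  hemisphere W, so the sign is −
Point 2:
  Lat: split at 2 digits → 76° and 38.65884′; 76 + 38.65884/60 = 76.6443140
  hemisphere S, so the sign is −
  Longitude: split at 3 digits → 007° and 1.7346′; 7 + 1.7346/60 = 7.0289100
  hemisphere W, so the sign is −
Point 3:
  φ: split at 2 digits → 89° and 5.5383′; 89 + 5.5383/60 = 89.0923050
  N → positive
  Lon: split at 3 digits → 015° and 17.1311′; 15 + 17.1311/60 = 15.2855183
  hemisphere W, so the sign is −

1. -0.234055, -27.270129
2. -76.644314, -7.028910
3. 89.092305, -15.285518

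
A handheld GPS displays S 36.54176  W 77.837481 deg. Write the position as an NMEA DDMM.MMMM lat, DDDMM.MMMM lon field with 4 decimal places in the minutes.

3632.5056,S / 07750.2489,W

Latitude: minutes = (36.541760 − 36) × 60 = 32.505600
Longitude: fractional part 0.837481 → 50.248860 minutes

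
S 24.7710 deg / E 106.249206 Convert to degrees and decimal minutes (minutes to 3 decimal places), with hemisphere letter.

Lat: minutes = (24.771000 − 24) × 60 = 46.26000
Longitude: fractional part 0.249206 → 14.95236 minutes

24° 46.260′ S, 106° 14.952′ E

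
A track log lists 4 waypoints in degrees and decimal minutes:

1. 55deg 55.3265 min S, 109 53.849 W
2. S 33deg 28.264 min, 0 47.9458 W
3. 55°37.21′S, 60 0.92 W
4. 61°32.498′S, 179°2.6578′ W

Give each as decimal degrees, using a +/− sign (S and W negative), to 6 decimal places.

1. -55.922108, -109.897483
2. -33.471067, -0.799097
3. -55.620167, -60.015333
4. -61.541633, -179.044297

Point 1:
  Latitude: 55 + 55.3265/60 = 55.9221083
  hemisphere S, so the sign is −
  Longitude: 53.849′ = 0.897483°; total 109.8974833
  hemisphere W, so the sign is −
Point 2:
  Lat: 28.264′ = 0.471067°; total 33.4710667
  S ⇒ negate
  Longitude: 0 + 47.9458/60 = 0.7990967
  hemisphere W, so the sign is −
Point 3:
  Lat: 37.21′ = 0.620167°; total 55.6201667
  S → negative
  Lon: 60 + 0.92/60 = 60.0153333
  W ⇒ negate
Point 4:
  Latitude: 32.498′ = 0.541633°; total 61.5416333
  S → negative
  λ: 179 + 2.6578/60 = 179.0442967
  hemisphere W, so the sign is −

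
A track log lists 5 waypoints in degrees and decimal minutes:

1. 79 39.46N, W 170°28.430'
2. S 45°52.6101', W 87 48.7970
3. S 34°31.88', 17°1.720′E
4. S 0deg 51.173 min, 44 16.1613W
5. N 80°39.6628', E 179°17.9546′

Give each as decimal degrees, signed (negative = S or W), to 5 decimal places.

Point 1:
  Latitude: 79 + 39.46/60 = 79.657667
  N ⇒ keep positive
  λ: 28.43′ = 0.473833°; total 170.473833
  hemisphere W, so the sign is −
Point 2:
  Lat: 52.6101′ = 0.876835°; total 45.876835
  hemisphere S, so the sign is −
  λ: 87 + 48.797/60 = 87.813283
  W → negative
Point 3:
  Latitude: 34 + 31.88/60 = 34.531333
  S ⇒ negate
  Lon: 1.72′ = 0.028667°; total 17.028667
  E ⇒ keep positive
Point 4:
  φ: 0 + 51.173/60 = 0.852883
  S ⇒ negate
  λ: 44 + 16.1613/60 = 44.269355
  W ⇒ negate
Point 5:
  Latitude: 39.6628′ = 0.661047°; total 80.661047
  N ⇒ keep positive
  Longitude: 179 + 17.9546/60 = 179.299243
  E → positive

1. 79.65767, -170.47383
2. -45.87684, -87.81328
3. -34.53133, 17.02867
4. -0.85288, -44.26936
5. 80.66105, 179.29924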